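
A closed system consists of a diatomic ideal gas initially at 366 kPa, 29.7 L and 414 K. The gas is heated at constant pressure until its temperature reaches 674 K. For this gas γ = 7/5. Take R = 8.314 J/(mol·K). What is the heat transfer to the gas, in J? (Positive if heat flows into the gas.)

23900 J

n = P₁V₁/(RT₁) = 366×29.7/(8.314×414) = 3.16 mol.
Isobaric: P stays 366 kPa; V/T = const ⇒ T₂ = 674 K, V₂ = 48.4 L.
W = PΔV = 366×(48.4−29.7) kPa·L = 6830 J.
ΔU = nCvΔT = 3.16×20.8×(674−414) = 17100 J.
Q = ΔU + W = nCpΔT = 23900 J.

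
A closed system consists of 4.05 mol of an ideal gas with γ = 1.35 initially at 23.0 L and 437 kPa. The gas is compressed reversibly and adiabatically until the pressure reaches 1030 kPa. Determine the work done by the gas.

T₁ = P₁V₁/(nR) = 437×23.0/(4.05×8.314) = 298 K.
Adiabatic: T₂/T₁ = (P₂/P₁)^((γ−1)/γ) ⇒ T₂ = 298×(2.36)^0.259 = 373 K; V₂ = 12.2 L.
ΔU = nCvΔT = 4.05×23.8×(373−298) = 7150 J.
Q = 0 for an adiabatic process, so W = −ΔU = -7150 J.

-7150 J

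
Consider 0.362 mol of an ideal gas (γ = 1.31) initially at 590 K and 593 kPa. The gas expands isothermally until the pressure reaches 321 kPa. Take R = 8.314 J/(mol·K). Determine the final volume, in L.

5.53 L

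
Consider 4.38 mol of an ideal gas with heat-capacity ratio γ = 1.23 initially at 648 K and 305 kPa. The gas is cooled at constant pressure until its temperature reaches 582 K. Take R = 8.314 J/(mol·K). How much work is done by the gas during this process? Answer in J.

V₁ = nRT₁/P₁ = 4.38×8.314×648/305 = 77.4 L.
Isobaric: P stays 305 kPa; V/T = const ⇒ T₂ = 582 K, V₂ = 69.5 L.
W = PΔV = 305×(69.5−77.4) kPa·L = -2400 J.

-2400 J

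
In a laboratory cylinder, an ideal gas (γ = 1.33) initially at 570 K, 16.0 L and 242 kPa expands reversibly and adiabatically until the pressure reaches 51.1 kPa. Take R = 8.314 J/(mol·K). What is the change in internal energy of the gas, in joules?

n = P₁V₁/(RT₁) = 242×16.0/(8.314×570) = 0.817 mol.
Adiabatic: T₂/T₁ = (P₂/P₁)^((γ−1)/γ) ⇒ T₂ = 570×(0.211)^0.248 = 388 K; V₂ = 51.5 L.
For an ideal gas ΔU = nCvΔT with Cv = R/(γ−1) = 25.2 J/(mol·K).
ΔU = 0.817×25.2×(388−570) = -3760 J.

-3760 J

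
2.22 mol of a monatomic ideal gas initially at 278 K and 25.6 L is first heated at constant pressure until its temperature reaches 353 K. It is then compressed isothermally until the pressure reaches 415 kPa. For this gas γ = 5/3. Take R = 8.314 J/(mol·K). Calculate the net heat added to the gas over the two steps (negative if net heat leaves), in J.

-1280 J

P₁ = nRT₁/V₁ = 2.22×8.314×278/25.6 = 200 kPa.
Step 1 — Isobaric: P stays 200 kPa; V/T = const ⇒ T₂ = 353 K, V₂ = 32.5 L.
W = PΔV = 200×(32.5−25.6) kPa·L = 1380 J.
ΔU = nCvΔT = 2.22×12.5×(353−278) = 2080 J.
Q = ΔU + W = nCpΔT = 3460 J.
State after step 1: P = 200 kPa, V = 32.5 L, T = 353 K.
Step 2 — Isothermal: T stays 353 K; PV = const ⇒ V₂ = 15.7 L, P₂ = 415 kPa.
ΔU = 0 (ideal gas, T constant).
W = nRT ln(V₂/V₁) = 2.22×8.314×353×ln(0.483) = -4740 J.
Q = ΔU + W = -4740 J.
Net over both steps: W = -3360 J, Q = -1280 J, ΔU = 2080 J.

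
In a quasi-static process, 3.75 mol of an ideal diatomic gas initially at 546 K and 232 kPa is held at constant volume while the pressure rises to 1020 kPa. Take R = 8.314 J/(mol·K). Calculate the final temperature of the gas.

V₁ = nRT₁/P₁ = 3.75×8.314×546/232 = 73.4 L.
Isochoric: V stays 73.4 L; P/T = const ⇒ T₂ = 2400 K, P₂ = 1020 kPa.

2400 K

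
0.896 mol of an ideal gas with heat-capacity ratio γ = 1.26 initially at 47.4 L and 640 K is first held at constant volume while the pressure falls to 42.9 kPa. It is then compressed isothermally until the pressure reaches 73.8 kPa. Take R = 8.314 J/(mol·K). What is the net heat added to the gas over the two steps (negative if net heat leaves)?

P₁ = nRT₁/V₁ = 0.896×8.314×640/47.4 = 101 kPa.
Step 1 — Isochoric: V stays 47.4 L; P/T = const ⇒ T₂ = 273 K, P₂ = 42.9 kPa.
W = 0 (no volume change).
ΔU = nCvΔT = 0.896×32.0×(273−640) = -10500 J.
Q = ΔU = -10500 J.
State after step 1: P = 42.9 kPa, V = 47.4 L, T = 273 K.
Step 2 — Isothermal: T stays 273 K; PV = const ⇒ V₂ = 27.6 L, P₂ = 73.8 kPa.
ΔU = 0 (ideal gas, T constant).
W = nRT ln(V₂/V₁) = 0.896×8.314×273×ln(0.581) = -1100 J.
Q = ΔU + W = -1100 J.
Net over both steps: W = -1100 J, Q = -11600 J, ΔU = -10500 J.

-11600 J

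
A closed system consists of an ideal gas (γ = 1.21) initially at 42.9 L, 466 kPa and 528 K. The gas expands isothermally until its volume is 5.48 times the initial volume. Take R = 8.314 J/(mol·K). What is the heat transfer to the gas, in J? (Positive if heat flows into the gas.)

34000 J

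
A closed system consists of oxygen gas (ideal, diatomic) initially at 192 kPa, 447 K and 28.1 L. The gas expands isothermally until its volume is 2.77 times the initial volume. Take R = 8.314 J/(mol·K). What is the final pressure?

Isothermal: T stays 447 K; PV = const ⇒ V₂ = 77.8 L, P₂ = 69.3 kPa.

69.3 kPa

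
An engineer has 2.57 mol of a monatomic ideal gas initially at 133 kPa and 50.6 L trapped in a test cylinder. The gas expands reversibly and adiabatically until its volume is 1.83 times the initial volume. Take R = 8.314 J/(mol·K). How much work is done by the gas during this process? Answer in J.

3350 J

T₁ = P₁V₁/(nR) = 133×50.6/(2.57×8.314) = 315 K.
Adiabatic: TV^(γ−1) = const ⇒ T₂ = 315×(0.546)^0.667 = 211 K; PV^γ = const ⇒ P₂ = 48.6 kPa.
ΔU = nCvΔT = 2.57×12.5×(211−315) = -3350 J.
Q = 0 for an adiabatic process, so W = −ΔU = 3350 J.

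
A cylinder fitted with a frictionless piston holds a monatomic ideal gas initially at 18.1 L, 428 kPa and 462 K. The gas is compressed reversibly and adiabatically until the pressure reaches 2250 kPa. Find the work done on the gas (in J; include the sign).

n = P₁V₁/(RT₁) = 428×18.1/(8.314×462) = 2.02 mol.
Adiabatic: T₂/T₁ = (P₂/P₁)^((γ−1)/γ) ⇒ T₂ = 462×(5.26)^0.400 = 897 K; V₂ = 6.69 L.
ΔU = nCvΔT = 2.02×12.5×(897−462) = 10900 J.
Q = 0 for an adiabatic process, so W = −ΔU = -10900 J.
Work done on the gas = −W_by = 10900 J.

10900 J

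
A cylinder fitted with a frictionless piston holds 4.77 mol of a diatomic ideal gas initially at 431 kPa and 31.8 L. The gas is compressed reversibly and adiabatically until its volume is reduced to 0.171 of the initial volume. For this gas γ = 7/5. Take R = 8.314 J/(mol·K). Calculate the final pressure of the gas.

5110 kPa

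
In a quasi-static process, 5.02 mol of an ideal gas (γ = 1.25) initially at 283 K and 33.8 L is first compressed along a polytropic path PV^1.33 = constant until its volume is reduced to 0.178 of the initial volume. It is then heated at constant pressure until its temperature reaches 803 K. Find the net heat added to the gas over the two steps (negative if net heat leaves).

P₁ = nRT₁/V₁ = 5.02×8.314×283/33.8 = 349 kPa.
Step 1 — Polytropic n=1.33: T₂ = T₁(V₁/V₂)^(n−1) = 283×(5.62)^0.33 = 500 K; P₂ = P₁(V₁/V₂)^n = 3470 kPa.
W = (P₁V₁−P₂V₂)/(n−1) = (349×33.8−3470×6.02)/0.33 = -27500 J.
ΔU = nCvΔT = 5.02×33.3×(500−283) = 36300 J.
Q = ΔU + W = 8790 J.
State after step 1: P = 3470 kPa, V = 6.02 L, T = 500 K.
Step 2 — Isobaric: P stays 3470 kPa; V/T = const ⇒ T₂ = 803 K, V₂ = 9.66 L.
W = PΔV = 3470×(9.66−6.02) kPa·L = 12600 J.
ΔU = nCvΔT = 5.02×33.3×(803−500) = 50600 J.
Q = ΔU + W = nCpΔT = 63200 J.
Net over both steps: W = -14800 J, Q = 72000 J, ΔU = 86800 J.

72000 J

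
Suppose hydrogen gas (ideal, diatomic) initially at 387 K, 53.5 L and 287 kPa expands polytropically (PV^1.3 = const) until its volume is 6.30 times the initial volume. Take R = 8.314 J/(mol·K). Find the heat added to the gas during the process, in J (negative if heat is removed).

n = P₁V₁/(RT₁) = 287×53.5/(8.314×387) = 4.77 mol.
Polytropic n=1.3: T₂ = T₁(V₁/V₂)^(n−1) = 387×(0.159)^0.30 = 223 K; P₂ = P₁(V₁/V₂)^n = 26.2 kPa.
W = (P₁V₁−P₂V₂)/(n−1) = (287×53.5−26.2×337)/0.30 = 21700 J.
ΔU = nCvΔT = 4.77×20.8×(223−387) = -16300 J.
Q = ΔU + W = 5430 J.

5430 J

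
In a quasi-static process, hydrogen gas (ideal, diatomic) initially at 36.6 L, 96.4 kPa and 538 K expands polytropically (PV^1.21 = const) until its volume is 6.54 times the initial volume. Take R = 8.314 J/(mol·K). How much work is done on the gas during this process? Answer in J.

-5480 J

n = P₁V₁/(RT₁) = 96.4×36.6/(8.314×538) = 0.789 mol.
Polytropic n=1.21: T₂ = T₁(V₁/V₂)^(n−1) = 538×(0.153)^0.21 = 363 K; P₂ = P₁(V₁/V₂)^n = 9.94 kPa.
W = (P₁V₁−P₂V₂)/(n−1) = (96.4×36.6−9.94×239)/0.21 = 5480 J.
Work done on the gas = −W_by = -5480 J.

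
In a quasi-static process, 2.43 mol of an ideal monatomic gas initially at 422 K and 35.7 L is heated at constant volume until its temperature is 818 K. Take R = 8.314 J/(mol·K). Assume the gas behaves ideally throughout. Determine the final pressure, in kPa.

463 kPa

P₁ = nRT₁/V₁ = 2.43×8.314×422/35.7 = 239 kPa.
Isochoric: V stays 35.7 L; P/T = const ⇒ T₂ = 818 K, P₂ = 463 kPa.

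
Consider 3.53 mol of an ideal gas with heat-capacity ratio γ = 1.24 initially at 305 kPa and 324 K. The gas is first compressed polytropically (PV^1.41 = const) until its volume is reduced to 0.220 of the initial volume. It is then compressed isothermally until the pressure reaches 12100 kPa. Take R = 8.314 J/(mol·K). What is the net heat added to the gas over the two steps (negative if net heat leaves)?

-13200 J

V₁ = nRT₁/P₁ = 3.53×8.314×324/305 = 31.2 L.
Step 1 — Polytropic n=1.41: T₂ = T₁(V₁/V₂)^(n−1) = 324×(4.55)^0.41 = 603 K; P₂ = P₁(V₁/V₂)^n = 2580 kPa.
W = (P₁V₁−P₂V₂)/(n−1) = (305×31.2−2580×6.86)/0.41 = -20000 J.
ΔU = nCvΔT = 3.53×34.6×(603−324) = 34100 J.
Q = ΔU + W = 14100 J.
State after step 1: P = 2580 kPa, V = 6.86 L, T = 603 K.
Step 2 — Isothermal: T stays 603 K; PV = const ⇒ V₂ = 1.46 L, P₂ = 12100 kPa.
ΔU = 0 (ideal gas, T constant).
W = nRT ln(V₂/V₁) = 3.53×8.314×603×ln(0.213) = -27300 J.
Q = ΔU + W = -27300 J.
Net over both steps: W = -47300 J, Q = -13200 J, ΔU = 34100 J.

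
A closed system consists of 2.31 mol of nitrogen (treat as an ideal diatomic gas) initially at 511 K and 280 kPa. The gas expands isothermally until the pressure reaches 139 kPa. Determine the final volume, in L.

70.6 L

V₁ = nRT₁/P₁ = 2.31×8.314×511/280 = 35.0 L.
Isothermal: T stays 511 K; PV = const ⇒ V₂ = 70.6 L, P₂ = 139 kPa.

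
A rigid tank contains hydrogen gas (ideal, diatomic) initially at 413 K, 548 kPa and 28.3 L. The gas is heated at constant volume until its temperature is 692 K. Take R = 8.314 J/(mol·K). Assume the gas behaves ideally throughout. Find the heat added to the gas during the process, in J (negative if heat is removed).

26200 J

n = P₁V₁/(RT₁) = 548×28.3/(8.314×413) = 4.52 mol.
Isochoric: V stays 28.3 L; P/T = const ⇒ T₂ = 692 K, P₂ = 918 kPa.
W = 0 (no volume change).
ΔU = nCvΔT = 4.52×20.8×(692−413) = 26200 J.
Q = ΔU = 26200 J.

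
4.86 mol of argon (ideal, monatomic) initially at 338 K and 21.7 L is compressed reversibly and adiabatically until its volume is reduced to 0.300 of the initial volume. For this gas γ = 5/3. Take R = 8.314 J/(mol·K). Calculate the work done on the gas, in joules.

P₁ = nRT₁/V₁ = 4.86×8.314×338/21.7 = 629 kPa.
Adiabatic: TV^(γ−1) = const ⇒ T₂ = 338×(3.33)^0.667 = 754 K; PV^γ = const ⇒ P₂ = 4680 kPa.
ΔU = nCvΔT = 4.86×12.5×(754−338) = 25200 J.
Q = 0 for an adiabatic process, so W = −ΔU = -25200 J.
Work done on the gas = −W_by = 25200 J.

25200 J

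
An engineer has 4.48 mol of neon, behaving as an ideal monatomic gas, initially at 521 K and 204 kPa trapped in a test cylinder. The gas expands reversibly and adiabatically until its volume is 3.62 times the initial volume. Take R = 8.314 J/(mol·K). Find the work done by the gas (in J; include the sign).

16800 J

V₁ = nRT₁/P₁ = 4.48×8.314×521/204 = 95.1 L.
Adiabatic: TV^(γ−1) = const ⇒ T₂ = 521×(0.276)^0.667 = 221 K; PV^γ = const ⇒ P₂ = 23.9 kPa.
ΔU = nCvΔT = 4.48×12.5×(221−521) = -16800 J.
Q = 0 for an adiabatic process, so W = −ΔU = 16800 J.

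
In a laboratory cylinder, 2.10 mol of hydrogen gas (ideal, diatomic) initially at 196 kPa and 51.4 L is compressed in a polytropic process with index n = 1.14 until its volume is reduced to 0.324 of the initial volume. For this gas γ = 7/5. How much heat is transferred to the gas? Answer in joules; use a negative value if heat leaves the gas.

T₁ = P₁V₁/(nR) = 196×51.4/(2.10×8.314) = 577 K.
Polytropic n=1.14: T₂ = T₁(V₁/V₂)^(n−1) = 577×(3.09)^0.14 = 676 K; P₂ = P₁(V₁/V₂)^n = 708 kPa.
W = (P₁V₁−P₂V₂)/(n−1) = (196×51.4−708×16.7)/0.14 = -12300 J.
ΔU = nCvΔT = 2.10×20.8×(676−577) = 4300 J.
Q = ΔU + W = -7990 J.

-7990 J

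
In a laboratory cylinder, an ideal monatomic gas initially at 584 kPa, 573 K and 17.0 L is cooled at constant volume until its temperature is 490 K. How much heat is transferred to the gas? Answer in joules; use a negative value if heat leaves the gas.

n = P₁V₁/(RT₁) = 584×17.0/(8.314×573) = 2.08 mol.
Isochoric: V stays 17.0 L; P/T = const ⇒ T₂ = 490 K, P₂ = 499 kPa.
W = 0 (no volume change).
ΔU = nCvΔT = 2.08×12.5×(490−573) = -2160 J.
Q = ΔU = -2160 J.

-2160 J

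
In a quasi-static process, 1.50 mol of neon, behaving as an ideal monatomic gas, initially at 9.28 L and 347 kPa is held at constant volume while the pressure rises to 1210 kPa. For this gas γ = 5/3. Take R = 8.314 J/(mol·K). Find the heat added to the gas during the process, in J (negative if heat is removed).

12000 J

T₁ = P₁V₁/(nR) = 347×9.28/(1.50×8.314) = 258 K.
Isochoric: V stays 9.28 L; P/T = const ⇒ T₂ = 900 K, P₂ = 1210 kPa.
W = 0 (no volume change).
ΔU = nCvΔT = 1.50×12.5×(900−258) = 12000 J.
Q = ΔU = 12000 J.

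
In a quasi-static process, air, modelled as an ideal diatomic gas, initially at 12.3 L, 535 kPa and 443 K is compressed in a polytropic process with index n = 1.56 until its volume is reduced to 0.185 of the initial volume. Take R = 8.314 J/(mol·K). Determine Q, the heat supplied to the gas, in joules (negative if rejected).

n = P₁V₁/(RT₁) = 535×12.3/(8.314×443) = 1.79 mol.
Polytropic n=1.56: T₂ = T₁(V₁/V₂)^(n−1) = 443×(5.41)^0.56 = 1140 K; P₂ = P₁(V₁/V₂)^n = 7440 kPa.
W = (P₁V₁−P₂V₂)/(n−1) = (535×12.3−7440×2.28)/0.56 = -18500 J.
ΔU = nCvΔT = 1.79×20.8×(1140−443) = 25900 J.
Q = ΔU + W = 7390 J.

7390 J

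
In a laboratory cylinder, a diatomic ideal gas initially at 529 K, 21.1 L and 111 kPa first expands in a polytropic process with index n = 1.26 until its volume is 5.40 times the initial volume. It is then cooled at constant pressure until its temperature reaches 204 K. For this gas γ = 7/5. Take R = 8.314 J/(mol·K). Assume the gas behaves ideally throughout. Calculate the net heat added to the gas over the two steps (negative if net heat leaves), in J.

-1010 J

n = P₁V₁/(RT₁) = 111×21.1/(8.314×529) = 0.533 mol.
Step 1 — Polytropic n=1.26: T₂ = T₁(V₁/V₂)^(n−1) = 529×(0.185)^0.26 = 341 K; P₂ = P₁(V₁/V₂)^n = 13.3 kPa.
W = (P₁V₁−P₂V₂)/(n−1) = (111×21.1−13.3×114)/0.26 = 3200 J.
ΔU = nCvΔT = 0.533×20.8×(341−529) = -2080 J.
Q = ΔU + W = 1120 J.
State after step 1: P = 13.3 kPa, V = 114 L, T = 341 K.
Step 2 — Isobaric: P stays 13.3 kPa; V/T = const ⇒ T₂ = 204 K, V₂ = 68.1 L.
W = PΔV = 13.3×(68.1−114) kPa·L = -608 J.
ΔU = nCvΔT = 0.533×20.8×(204−341) = -1520 J.
Q = ΔU + W = nCpΔT = -2130 J.
Net over both steps: W = 2590 J, Q = -1010 J, ΔU = -3600 J.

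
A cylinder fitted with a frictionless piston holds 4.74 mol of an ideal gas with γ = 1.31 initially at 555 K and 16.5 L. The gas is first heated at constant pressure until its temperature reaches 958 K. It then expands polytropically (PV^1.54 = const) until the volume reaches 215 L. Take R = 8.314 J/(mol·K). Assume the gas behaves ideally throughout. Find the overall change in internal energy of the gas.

P₁ = nRT₁/V₁ = 4.74×8.314×555/16.5 = 1330 kPa.
Step 1 — Isobaric: P stays 1330 kPa; V/T = const ⇒ T₂ = 958 K, V₂ = 28.5 L.
W = PΔV = 1330×(28.5−16.5) kPa·L = 15900 J.
ΔU = nCvΔT = 4.74×26.8×(958−555) = 51200 J.
Q = ΔU + W = nCpΔT = 67100 J.
State after step 1: P = 1330 kPa, V = 28.5 L, T = 958 K.
Step 2 — Polytropic n=1.54: T₂ = T₁(V₁/V₂)^(n−1) = 958×(0.132)^0.54 = 322 K; P₂ = P₁(V₁/V₂)^n = 58.9 kPa.
W = (P₁V₁−P₂V₂)/(n−1) = (1330×28.5−58.9×215)/0.54 = 46400 J.
ΔU = nCvΔT = 4.74×26.8×(322−958) = -80900 J.
Q = ΔU + W = -34500 J.
Net over both steps: W = 62300 J, Q = 32700 J, ΔU = -29700 J.

-29700 J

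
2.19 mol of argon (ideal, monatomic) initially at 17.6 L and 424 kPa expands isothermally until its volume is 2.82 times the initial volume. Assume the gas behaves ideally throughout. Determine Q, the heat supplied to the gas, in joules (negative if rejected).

7740 J

T₁ = P₁V₁/(nR) = 424×17.6/(2.19×8.314) = 410 K.
Isothermal: T stays 410 K; PV = const ⇒ V₂ = 49.6 L, P₂ = 150 kPa.
ΔU = 0 (ideal gas, T constant).
W = nRT ln(V₂/V₁) = 2.19×8.314×410×ln(2.82) = 7740 J.
Q = ΔU + W = 7740 J.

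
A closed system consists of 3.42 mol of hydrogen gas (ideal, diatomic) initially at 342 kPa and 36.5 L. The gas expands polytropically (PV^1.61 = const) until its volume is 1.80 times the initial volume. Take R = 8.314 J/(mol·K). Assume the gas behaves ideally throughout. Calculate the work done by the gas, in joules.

6170 J

T₁ = P₁V₁/(nR) = 342×36.5/(3.42×8.314) = 439 K.
Polytropic n=1.61: T₂ = T₁(V₁/V₂)^(n−1) = 439×(0.556)^0.61 = 307 K; P₂ = P₁(V₁/V₂)^n = 133 kPa.
W = (P₁V₁−P₂V₂)/(n−1) = (342×36.5−133×65.7)/0.61 = 6170 J.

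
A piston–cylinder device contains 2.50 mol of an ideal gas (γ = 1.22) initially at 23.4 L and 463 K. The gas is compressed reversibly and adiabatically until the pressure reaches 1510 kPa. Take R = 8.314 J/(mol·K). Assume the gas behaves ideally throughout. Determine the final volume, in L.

8.06 L

P₁ = nRT₁/V₁ = 2.50×8.314×463/23.4 = 411 kPa.
Adiabatic: T₂/T₁ = (P₂/P₁)^((γ−1)/γ) ⇒ T₂ = 463×(3.67)^0.180 = 585 K; V₂ = 8.06 L.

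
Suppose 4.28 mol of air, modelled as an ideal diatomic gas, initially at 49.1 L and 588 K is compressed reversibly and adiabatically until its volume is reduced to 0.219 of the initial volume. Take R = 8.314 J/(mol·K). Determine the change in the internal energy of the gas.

43700 J

P₁ = nRT₁/V₁ = 4.28×8.314×588/49.1 = 426 kPa.
Adiabatic: TV^(γ−1) = const ⇒ T₂ = 588×(4.57)^0.400 = 1080 K; PV^γ = const ⇒ P₂ = 3570 kPa.
For an ideal gas ΔU = nCvΔT with Cv = (5/2)R = 20.8 J/(mol·K).
ΔU = 4.28×20.8×(1080−588) = 43700 J.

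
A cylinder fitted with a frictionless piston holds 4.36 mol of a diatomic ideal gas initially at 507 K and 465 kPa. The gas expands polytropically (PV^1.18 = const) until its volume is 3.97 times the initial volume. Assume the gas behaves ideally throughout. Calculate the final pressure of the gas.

V₁ = nRT₁/P₁ = 4.36×8.314×507/465 = 39.5 L.
Polytropic n=1.18: T₂ = T₁(V₁/V₂)^(n−1) = 507×(0.252)^0.18 = 396 K; P₂ = P₁(V₁/V₂)^n = 91.4 kPa.

91.4 kPa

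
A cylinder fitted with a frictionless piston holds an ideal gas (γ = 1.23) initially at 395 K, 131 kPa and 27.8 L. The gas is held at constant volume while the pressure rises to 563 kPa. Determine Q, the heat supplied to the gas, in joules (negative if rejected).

n = P₁V₁/(RT₁) = 131×27.8/(8.314×395) = 1.11 mol.
Isochoric: V stays 27.8 L; P/T = const ⇒ T₂ = 1700 K, P₂ = 563 kPa.
W = 0 (no volume change).
ΔU = nCvΔT = 1.11×36.1×(1700−395) = 52200 J.
Q = ΔU = 52200 J.

52200 J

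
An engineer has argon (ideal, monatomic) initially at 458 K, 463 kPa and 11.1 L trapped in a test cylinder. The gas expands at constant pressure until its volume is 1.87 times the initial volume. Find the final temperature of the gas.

Isobaric: P stays 463 kPa; V/T = const ⇒ T₂ = 856 K, V₂ = 20.8 L.

856 K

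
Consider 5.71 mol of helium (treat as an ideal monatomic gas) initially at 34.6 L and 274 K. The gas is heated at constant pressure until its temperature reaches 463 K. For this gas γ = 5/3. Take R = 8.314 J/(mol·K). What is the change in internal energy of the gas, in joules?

P₁ = nRT₁/V₁ = 5.71×8.314×274/34.6 = 376 kPa.
Isobaric: P stays 376 kPa; V/T = const ⇒ T₂ = 463 K, V₂ = 58.5 L.
For an ideal gas ΔU = nCvΔT with Cv = (3/2)R = 12.5 J/(mol·K).
ΔU = 5.71×12.5×(463−274) = 13500 J.

13500 J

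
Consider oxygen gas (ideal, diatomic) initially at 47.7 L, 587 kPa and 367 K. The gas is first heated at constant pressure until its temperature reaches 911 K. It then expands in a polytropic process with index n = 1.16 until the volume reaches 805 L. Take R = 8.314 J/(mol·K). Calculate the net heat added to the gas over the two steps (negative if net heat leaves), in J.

214000 J

n = P₁V₁/(RT₁) = 587×47.7/(8.314×367) = 9.18 mol.
Step 1 — Isobaric: P stays 587 kPa; V/T = const ⇒ T₂ = 911 K, V₂ = 118 L.
W = PΔV = 587×(118−47.7) kPa·L = 41500 J.
ΔU = nCvΔT = 9.18×20.8×(911−367) = 104000 J.
Q = ΔU + W = nCpΔT = 145000 J.
State after step 1: P = 587 kPa, V = 118 L, T = 911 K.
Step 2 — Polytropic n=1.16: T₂ = T₁(V₁/V₂)^(n−1) = 911×(0.147)^0.16 = 670 K; P₂ = P₁(V₁/V₂)^n = 63.5 kPa.
W = (P₁V₁−P₂V₂)/(n−1) = (587×118−63.5×805)/0.16 = 115000 J.
ΔU = nCvΔT = 9.18×20.8×(670−911) = -45900 J.
Q = ΔU + W = 68800 J.
Net over both steps: W = 156000 J, Q = 214000 J, ΔU = 57900 J.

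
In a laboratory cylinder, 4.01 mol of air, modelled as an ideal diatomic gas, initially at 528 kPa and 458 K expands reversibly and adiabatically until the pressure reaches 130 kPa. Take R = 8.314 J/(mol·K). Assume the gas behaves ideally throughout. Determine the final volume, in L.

V₁ = nRT₁/P₁ = 4.01×8.314×458/528 = 28.9 L.
Adiabatic: T₂/T₁ = (P₂/P₁)^((γ−1)/γ) ⇒ T₂ = 458×(0.246)^0.286 = 307 K; V₂ = 78.7 L.

78.7 L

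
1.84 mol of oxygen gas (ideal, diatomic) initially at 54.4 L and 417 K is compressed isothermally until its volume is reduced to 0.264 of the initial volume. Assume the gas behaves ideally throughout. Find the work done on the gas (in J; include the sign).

8500 J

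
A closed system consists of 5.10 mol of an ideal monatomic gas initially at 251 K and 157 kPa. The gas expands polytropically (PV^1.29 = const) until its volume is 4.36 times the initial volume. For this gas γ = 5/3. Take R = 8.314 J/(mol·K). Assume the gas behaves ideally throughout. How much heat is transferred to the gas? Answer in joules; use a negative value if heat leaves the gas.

V₁ = nRT₁/P₁ = 5.10×8.314×251/157 = 67.8 L.
Polytropic n=1.29: T₂ = T₁(V₁/V₂)^(n−1) = 251×(0.229)^0.29 = 164 K; P₂ = P₁(V₁/V₂)^n = 23.5 kPa.
W = (P₁V₁−P₂V₂)/(n−1) = (157×67.8−23.5×296)/0.29 = 12800 J.
ΔU = nCvΔT = 5.10×12.5×(164−251) = -5550 J.
Q = ΔU + W = 7210 J.

7210 J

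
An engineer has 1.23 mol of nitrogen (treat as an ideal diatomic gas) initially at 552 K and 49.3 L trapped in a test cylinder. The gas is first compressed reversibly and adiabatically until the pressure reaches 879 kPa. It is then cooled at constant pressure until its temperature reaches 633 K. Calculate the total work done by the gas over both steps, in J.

P₁ = nRT₁/V₁ = 1.23×8.314×552/49.3 = 115 kPa.
Step 1 — Adiabatic: T₂/T₁ = (P₂/P₁)^((γ−1)/γ) ⇒ T₂ = 552×(7.68)^0.286 = 988 K; V₂ = 11.5 L.
ΔU = nCvΔT = 1.23×20.8×(988−552) = 11200 J.
Q = 0 for an adiabatic process, so W = −ΔU = -11200 J.
State after step 1: P = 879 kPa, V = 11.5 L, T = 988 K.
Step 2 — Isobaric: P stays 879 kPa; V/T = const ⇒ T₂ = 633 K, V₂ = 7.36 L.
W = PΔV = 879×(7.36−11.5) kPa·L = -3630 J.
ΔU = nCvΔT = 1.23×20.8×(633−988) = -9080 J.
Q = ΔU + W = nCpΔT = -12700 J.
Net over both steps: W = -14800 J, Q = -12700 J, ΔU = 2070 J.

-14800 J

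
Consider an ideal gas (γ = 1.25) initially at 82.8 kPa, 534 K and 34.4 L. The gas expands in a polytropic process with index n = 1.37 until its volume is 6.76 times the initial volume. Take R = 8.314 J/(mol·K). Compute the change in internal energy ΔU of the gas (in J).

-5780 J

n = P₁V₁/(RT₁) = 82.8×34.4/(8.314×534) = 0.642 mol.
Polytropic n=1.37: T₂ = T₁(V₁/V₂)^(n−1) = 534×(0.148)^0.37 = 263 K; P₂ = P₁(V₁/V₂)^n = 6.04 kPa.
For an ideal gas ΔU = nCvΔT with Cv = R/(γ−1) = 33.3 J/(mol·K).
ΔU = 0.642×33.3×(263−534) = -5780 J.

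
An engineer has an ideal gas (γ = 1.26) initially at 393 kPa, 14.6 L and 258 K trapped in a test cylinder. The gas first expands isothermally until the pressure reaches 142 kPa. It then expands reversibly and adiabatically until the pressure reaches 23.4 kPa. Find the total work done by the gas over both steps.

12700 J

n = P₁V₁/(RT₁) = 393×14.6/(8.314×258) = 2.67 mol.
Step 1 — Isothermal: T stays 258 K; PV = const ⇒ V₂ = 40.4 L, P₂ = 142 kPa.
ΔU = 0 (ideal gas, T constant).
W = nRT ln(V₂/V₁) = 2.67×8.314×258×ln(2.77) = 5840 J.
Q = ΔU + W = 5840 J.
State after step 1: P = 142 kPa, V = 40.4 L, T = 258 K.
Step 2 — Adiabatic: T₂/T₁ = (P₂/P₁)^((γ−1)/γ) ⇒ T₂ = 258×(0.165)^0.206 = 178 K; V₂ = 169 L.
ΔU = nCvΔT = 2.67×32.0×(178−258) = -6860 J.
Q = 0 for an adiabatic process, so W = −ΔU = 6860 J.
Net over both steps: W = 12700 J, Q = 5840 J, ΔU = -6860 J.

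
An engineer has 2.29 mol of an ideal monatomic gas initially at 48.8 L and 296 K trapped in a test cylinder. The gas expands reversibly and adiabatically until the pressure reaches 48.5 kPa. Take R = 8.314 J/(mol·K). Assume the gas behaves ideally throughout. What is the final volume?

P₁ = nRT₁/V₁ = 2.29×8.314×296/48.8 = 115 kPa.
Adiabatic: T₂/T₁ = (P₂/P₁)^((γ−1)/γ) ⇒ T₂ = 296×(0.420)^0.400 = 209 K; V₂ = 82.1 L.

82.1 L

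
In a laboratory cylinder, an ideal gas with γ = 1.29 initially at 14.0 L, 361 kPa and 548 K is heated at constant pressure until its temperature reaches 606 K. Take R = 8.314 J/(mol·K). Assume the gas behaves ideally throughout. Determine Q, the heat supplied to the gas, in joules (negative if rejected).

n = P₁V₁/(RT₁) = 361×14.0/(8.314×548) = 1.11 mol.
Isobaric: P stays 361 kPa; V/T = const ⇒ T₂ = 606 K, V₂ = 15.5 L.
W = PΔV = 361×(15.5−14.0) kPa·L = 535 J.
ΔU = nCvΔT = 1.11×28.7×(606−548) = 1840 J.
Q = ΔU + W = nCpΔT = 2380 J.

2380 J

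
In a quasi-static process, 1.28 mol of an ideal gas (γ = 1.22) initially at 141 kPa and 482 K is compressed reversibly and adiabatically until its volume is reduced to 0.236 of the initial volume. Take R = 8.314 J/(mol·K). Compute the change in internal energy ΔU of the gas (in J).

V₁ = nRT₁/P₁ = 1.28×8.314×482/141 = 36.4 L.
Adiabatic: TV^(γ−1) = const ⇒ T₂ = 482×(4.24)^0.220 = 662 K; PV^γ = const ⇒ P₂ = 821 kPa.
For an ideal gas ΔU = nCvΔT with Cv = R/(γ−1) = 37.8 J/(mol·K).
ΔU = 1.28×37.8×(662−482) = 8720 J.

8720 J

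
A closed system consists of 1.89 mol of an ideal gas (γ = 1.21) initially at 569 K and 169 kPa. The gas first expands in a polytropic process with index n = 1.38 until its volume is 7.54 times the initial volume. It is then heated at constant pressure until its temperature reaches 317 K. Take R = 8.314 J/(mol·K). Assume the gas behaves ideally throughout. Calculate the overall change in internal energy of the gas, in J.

-18900 J

V₁ = nRT₁/P₁ = 1.89×8.314×569/169 = 52.9 L.
Step 1 — Polytropic n=1.38: T₂ = T₁(V₁/V₂)^(n−1) = 569×(0.133)^0.38 = 264 K; P₂ = P₁(V₁/V₂)^n = 10.4 kPa.
W = (P₁V₁−P₂V₂)/(n−1) = (169×52.9−10.4×399)/0.38 = 12600 J.
ΔU = nCvΔT = 1.89×39.6×(264−569) = -22800 J.
Q = ΔU + W = -10200 J.
State after step 1: P = 10.4 kPa, V = 399 L, T = 264 K.
Step 2 — Isobaric: P stays 10.4 kPa; V/T = const ⇒ T₂ = 317 K, V₂ = 479 L.
W = PΔV = 10.4×(479−399) kPa·L = 832 J.
ΔU = nCvΔT = 1.89×39.6×(317−264) = 3960 J.
Q = ΔU + W = nCpΔT = 4790 J.
Net over both steps: W = 13400 J, Q = -5410 J, ΔU = -18900 J.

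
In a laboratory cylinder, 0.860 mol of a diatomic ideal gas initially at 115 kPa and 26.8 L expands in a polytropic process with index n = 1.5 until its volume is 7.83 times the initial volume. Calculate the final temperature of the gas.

T₁ = P₁V₁/(nR) = 115×26.8/(0.860×8.314) = 431 K.
Polytropic n=1.5: T₂ = T₁(V₁/V₂)^(n−1) = 431×(0.128)^0.50 = 154 K; P₂ = P₁(V₁/V₂)^n = 5.25 kPa.

154 K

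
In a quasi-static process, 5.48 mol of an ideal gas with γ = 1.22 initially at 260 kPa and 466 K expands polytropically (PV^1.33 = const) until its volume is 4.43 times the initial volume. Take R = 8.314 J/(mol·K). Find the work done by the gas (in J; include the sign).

V₁ = nRT₁/P₁ = 5.48×8.314×466/260 = 81.7 L.
Polytropic n=1.33: T₂ = T₁(V₁/V₂)^(n−1) = 466×(0.226)^0.33 = 285 K; P₂ = P₁(V₁/V₂)^n = 35.9 kPa.
W = (P₁V₁−P₂V₂)/(n−1) = (260×81.7−35.9×362)/0.33 = 25000 J.

25000 J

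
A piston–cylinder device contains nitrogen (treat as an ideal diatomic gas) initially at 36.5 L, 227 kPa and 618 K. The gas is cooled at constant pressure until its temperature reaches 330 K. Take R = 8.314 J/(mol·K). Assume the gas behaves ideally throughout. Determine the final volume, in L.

19.5 L

Isobaric: P stays 227 kPa; V/T = const ⇒ T₂ = 330 K, V₂ = 19.5 L.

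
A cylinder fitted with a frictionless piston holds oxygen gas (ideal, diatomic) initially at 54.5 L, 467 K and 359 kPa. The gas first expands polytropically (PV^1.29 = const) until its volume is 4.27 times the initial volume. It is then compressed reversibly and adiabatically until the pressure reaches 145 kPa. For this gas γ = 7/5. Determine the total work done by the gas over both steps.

n = P₁V₁/(RT₁) = 359×54.5/(8.314×467) = 5.04 mol.
Step 1 — Polytropic n=1.29: T₂ = T₁(V₁/V₂)^(n−1) = 467×(0.234)^0.29 = 307 K; P₂ = P₁(V₁/V₂)^n = 55.2 kPa.
W = (P₁V₁−P₂V₂)/(n−1) = (359×54.5−55.2×233)/0.29 = 23200 J.
ΔU = nCvΔT = 5.04×20.8×(307−467) = -16800 J.
Q = ΔU + W = 6370 J.
State after step 1: P = 55.2 kPa, V = 233 L, T = 307 K.
Step 2 — Adiabatic: T₂/T₁ = (P₂/P₁)^((γ−1)/γ) ⇒ T₂ = 307×(2.63)^0.286 = 404 K; V₂ = 117 L.
ΔU = nCvΔT = 5.04×20.8×(404−307) = 10200 J.
Q = 0 for an adiabatic process, so W = −ΔU = -10200 J.
Net over both steps: W = 13000 J, Q = 6370 J, ΔU = -6600 J.

13000 J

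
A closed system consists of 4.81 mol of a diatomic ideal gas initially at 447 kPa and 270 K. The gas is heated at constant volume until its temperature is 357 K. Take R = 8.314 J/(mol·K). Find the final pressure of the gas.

591 kPa

V₁ = nRT₁/P₁ = 4.81×8.314×270/447 = 24.2 L.
Isochoric: V stays 24.2 L; P/T = const ⇒ T₂ = 357 K, P₂ = 591 kPa.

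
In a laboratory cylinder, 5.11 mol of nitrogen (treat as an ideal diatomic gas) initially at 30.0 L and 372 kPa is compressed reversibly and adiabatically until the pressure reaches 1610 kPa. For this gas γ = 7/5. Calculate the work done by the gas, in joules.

-14500 J

T₁ = P₁V₁/(nR) = 372×30.0/(5.11×8.314) = 263 K.
Adiabatic: T₂/T₁ = (P₂/P₁)^((γ−1)/γ) ⇒ T₂ = 263×(4.33)^0.286 = 399 K; V₂ = 10.5 L.
ΔU = nCvΔT = 5.11×20.8×(399−263) = 14500 J.
Q = 0 for an adiabatic process, so W = −ΔU = -14500 J.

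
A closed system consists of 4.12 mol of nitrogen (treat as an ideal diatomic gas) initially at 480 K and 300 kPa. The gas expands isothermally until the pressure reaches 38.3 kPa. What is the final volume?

V₁ = nRT₁/P₁ = 4.12×8.314×480/300 = 54.8 L.
Isothermal: T stays 480 K; PV = const ⇒ V₂ = 429 L, P₂ = 38.3 kPa.

429 L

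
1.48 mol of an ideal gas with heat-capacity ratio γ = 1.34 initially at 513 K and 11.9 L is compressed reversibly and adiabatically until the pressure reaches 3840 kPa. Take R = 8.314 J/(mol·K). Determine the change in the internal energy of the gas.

12100 J

P₁ = nRT₁/V₁ = 1.48×8.314×513/11.9 = 530 kPa.
Adiabatic: T₂/T₁ = (P₂/P₁)^((γ−1)/γ) ⇒ T₂ = 513×(7.24)^0.254 = 848 K; V₂ = 2.72 L.
For an ideal gas ΔU = nCvΔT with Cv = R/(γ−1) = 24.5 J/(mol·K).
ΔU = 1.48×24.5×(848−513) = 12100 J.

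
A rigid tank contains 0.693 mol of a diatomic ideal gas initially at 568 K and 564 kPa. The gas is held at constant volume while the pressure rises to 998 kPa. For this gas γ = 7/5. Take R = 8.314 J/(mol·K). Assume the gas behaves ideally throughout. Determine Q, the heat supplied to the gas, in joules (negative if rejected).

6300 J

V₁ = nRT₁/P₁ = 0.693×8.314×568/564 = 5.80 L.
Isochoric: V stays 5.80 L; P/T = const ⇒ T₂ = 1010 K, P₂ = 998 kPa.
W = 0 (no volume change).
ΔU = nCvΔT = 0.693×20.8×(1010−568) = 6300 J.
Q = ΔU = 6300 J.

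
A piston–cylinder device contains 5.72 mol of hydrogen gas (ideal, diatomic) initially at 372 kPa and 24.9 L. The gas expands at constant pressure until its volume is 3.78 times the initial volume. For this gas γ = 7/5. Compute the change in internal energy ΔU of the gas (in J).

64400 J

T₁ = P₁V₁/(nR) = 372×24.9/(5.72×8.314) = 195 K.
Isobaric: P stays 372 kPa; V/T = const ⇒ T₂ = 736 K, V₂ = 94.1 L.
For an ideal gas ΔU = nCvΔT with Cv = (5/2)R = 20.8 J/(mol·K).
ΔU = 5.72×20.8×(736−195) = 64400 J.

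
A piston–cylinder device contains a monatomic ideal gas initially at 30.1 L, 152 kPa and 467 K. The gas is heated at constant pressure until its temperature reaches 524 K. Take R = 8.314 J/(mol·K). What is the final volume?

33.8 L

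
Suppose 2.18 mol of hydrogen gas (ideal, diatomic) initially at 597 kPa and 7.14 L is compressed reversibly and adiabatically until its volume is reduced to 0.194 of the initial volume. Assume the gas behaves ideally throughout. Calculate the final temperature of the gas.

T₁ = P₁V₁/(nR) = 597×7.14/(2.18×8.314) = 235 K.
Adiabatic: TV^(γ−1) = const ⇒ T₂ = 235×(5.15)^0.400 = 453 K; PV^γ = const ⇒ P₂ = 5930 kPa.

453 K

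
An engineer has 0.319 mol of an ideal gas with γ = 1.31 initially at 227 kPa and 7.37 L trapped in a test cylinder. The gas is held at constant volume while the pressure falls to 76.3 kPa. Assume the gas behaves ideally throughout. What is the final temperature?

T₁ = P₁V₁/(nR) = 227×7.37/(0.319×8.314) = 631 K.
Isochoric: V stays 7.37 L; P/T = const ⇒ T₂ = 212 K, P₂ = 76.3 kPa.

212 K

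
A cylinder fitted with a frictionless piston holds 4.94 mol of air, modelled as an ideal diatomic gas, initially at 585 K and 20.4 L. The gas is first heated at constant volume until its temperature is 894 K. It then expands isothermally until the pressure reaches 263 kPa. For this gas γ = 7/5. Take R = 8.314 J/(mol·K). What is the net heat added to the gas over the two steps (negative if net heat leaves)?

P₁ = nRT₁/V₁ = 4.94×8.314×585/20.4 = 1180 kPa.
Step 1 — Isochoric: V stays 20.4 L; P/T = const ⇒ T₂ = 894 K, P₂ = 1800 kPa.
W = 0 (no volume change).
ΔU = nCvΔT = 4.94×20.8×(894−585) = 31700 J.
Q = ΔU = 31700 J.
State after step 1: P = 1800 kPa, V = 20.4 L, T = 894 K.
Step 2 — Isothermal: T stays 894 K; PV = const ⇒ V₂ = 140 L, P₂ = 263 kPa.
ΔU = 0 (ideal gas, T constant).
W = nRT ln(V₂/V₁) = 4.94×8.314×894×ln(6.84) = 70600 J.
Q = ΔU + W = 70600 J.
Net over both steps: W = 70600 J, Q = 102000 J, ΔU = 31700 J.

102000 J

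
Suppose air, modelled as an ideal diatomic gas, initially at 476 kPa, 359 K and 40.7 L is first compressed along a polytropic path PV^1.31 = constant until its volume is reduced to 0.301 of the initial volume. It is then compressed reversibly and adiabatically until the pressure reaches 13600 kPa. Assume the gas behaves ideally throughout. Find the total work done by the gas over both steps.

-74800 J

n = P₁V₁/(RT₁) = 476×40.7/(8.314×359) = 6.49 mol.
Step 1 — Polytropic n=1.31: T₂ = T₁(V₁/V₂)^(n−1) = 359×(3.32)^0.31 = 521 K; P₂ = P₁(V₁/V₂)^n = 2290 kPa.
W = (P₁V₁−P₂V₂)/(n−1) = (476×40.7−2290×12.3)/0.31 = -28200 J.
ΔU = nCvΔT = 6.49×20.8×(521−359) = 21800 J.
Q = ΔU + W = -6340 J.
State after step 1: P = 2290 kPa, V = 12.3 L, T = 521 K.
Step 2 — Adiabatic: T₂/T₁ = (P₂/P₁)^((γ−1)/γ) ⇒ T₂ = 521×(5.93)^0.286 = 866 K; V₂ = 3.44 L.
ΔU = nCvΔT = 6.49×20.8×(866−521) = 46600 J.
Q = 0 for an adiabatic process, so W = −ΔU = -46600 J.
Net over both steps: W = -74800 J, Q = -6340 J, ΔU = 68400 J.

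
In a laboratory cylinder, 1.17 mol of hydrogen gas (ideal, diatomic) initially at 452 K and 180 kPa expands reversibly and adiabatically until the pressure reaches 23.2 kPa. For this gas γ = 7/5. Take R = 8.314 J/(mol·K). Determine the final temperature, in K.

V₁ = nRT₁/P₁ = 1.17×8.314×452/180 = 24.4 L.
Adiabatic: T₂/T₁ = (P₂/P₁)^((γ−1)/γ) ⇒ T₂ = 452×(0.129)^0.286 = 252 K; V₂ = 106 L.

252 K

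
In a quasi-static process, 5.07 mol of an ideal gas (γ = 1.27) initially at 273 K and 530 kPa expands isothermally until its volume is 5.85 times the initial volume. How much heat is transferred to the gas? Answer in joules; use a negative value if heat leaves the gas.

V₁ = nRT₁/P₁ = 5.07×8.314×273/530 = 21.7 L.
Isothermal: T stays 273 K; PV = const ⇒ V₂ = 127 L, P₂ = 90.6 kPa.
ΔU = 0 (ideal gas, T constant).
W = nRT ln(V₂/V₁) = 5.07×8.314×273×ln(5.85) = 20300 J.
Q = ΔU + W = 20300 J.

20300 J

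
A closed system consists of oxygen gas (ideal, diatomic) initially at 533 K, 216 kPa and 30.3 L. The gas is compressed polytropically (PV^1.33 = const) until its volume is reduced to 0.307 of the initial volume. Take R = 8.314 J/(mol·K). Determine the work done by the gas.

n = P₁V₁/(RT₁) = 216×30.3/(8.314×533) = 1.48 mol.
Polytropic n=1.33: T₂ = T₁(V₁/V₂)^(n−1) = 533×(3.26)^0.33 = 787 K; P₂ = P₁(V₁/V₂)^n = 1040 kPa.
W = (P₁V₁−P₂V₂)/(n−1) = (216×30.3−1040×9.30)/0.33 = -9450 J.

-9450 J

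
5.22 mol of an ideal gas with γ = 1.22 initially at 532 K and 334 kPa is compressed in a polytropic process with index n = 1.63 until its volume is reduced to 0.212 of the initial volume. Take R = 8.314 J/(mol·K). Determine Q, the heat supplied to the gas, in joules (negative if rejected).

V₁ = nRT₁/P₁ = 5.22×8.314×532/334 = 69.1 L.
Polytropic n=1.63: T₂ = T₁(V₁/V₂)^(n−1) = 532×(4.72)^0.63 = 1410 K; P₂ = P₁(V₁/V₂)^n = 4190 kPa.
W = (P₁V₁−P₂V₂)/(n−1) = (334×69.1−4190×14.7)/0.63 = -60700 J.
ΔU = nCvΔT = 5.22×37.8×(1410−532) = 174000 J.
Q = ΔU + W = 113000 J.

113000 J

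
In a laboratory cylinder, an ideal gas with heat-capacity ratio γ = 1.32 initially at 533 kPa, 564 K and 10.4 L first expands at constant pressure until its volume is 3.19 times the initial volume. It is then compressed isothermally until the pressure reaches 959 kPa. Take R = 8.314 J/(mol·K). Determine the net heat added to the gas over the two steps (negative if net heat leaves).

n = P₁V₁/(RT₁) = 533×10.4/(8.314×564) = 1.18 mol.
Step 1 — Isobaric: P stays 533 kPa; V/T = const ⇒ T₂ = 1800 K, V₂ = 33.2 L.
W = PΔV = 533×(33.2−10.4) kPa·L = 12100 J.
ΔU = nCvΔT = 1.18×26.0×(1800−564) = 37900 J.
Q = ΔU + W = nCpΔT = 50100 J.
State after step 1: P = 533 kPa, V = 33.2 L, T = 1800 K.
Step 2 — Isothermal: T stays 1800 K; PV = const ⇒ V₂ = 18.4 L, P₂ = 959 kPa.
ΔU = 0 (ideal gas, T constant).
W = nRT ln(V₂/V₁) = 1.18×8.314×1800×ln(0.556) = -10400 J.
Q = ΔU + W = -10400 J.
Net over both steps: W = 1750 J, Q = 39700 J, ΔU = 37900 J.

39700 J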